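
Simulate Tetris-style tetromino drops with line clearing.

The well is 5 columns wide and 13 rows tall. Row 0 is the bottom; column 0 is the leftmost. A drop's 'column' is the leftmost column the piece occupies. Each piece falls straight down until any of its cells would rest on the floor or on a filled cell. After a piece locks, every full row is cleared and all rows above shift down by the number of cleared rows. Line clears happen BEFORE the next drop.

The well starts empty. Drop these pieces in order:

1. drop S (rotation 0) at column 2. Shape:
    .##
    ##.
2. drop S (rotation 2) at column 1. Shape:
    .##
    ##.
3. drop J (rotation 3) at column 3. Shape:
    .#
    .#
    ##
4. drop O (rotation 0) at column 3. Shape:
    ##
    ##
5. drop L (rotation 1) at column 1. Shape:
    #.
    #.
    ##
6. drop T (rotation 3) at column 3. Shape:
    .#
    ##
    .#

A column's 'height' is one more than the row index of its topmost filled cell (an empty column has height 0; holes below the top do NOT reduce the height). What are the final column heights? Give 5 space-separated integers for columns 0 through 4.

Answer: 0 6 4 10 11

Derivation:
Drop 1: S rot0 at col 2 lands with bottom-row=0; cleared 0 line(s) (total 0); column heights now [0 0 1 2 2], max=2
Drop 2: S rot2 at col 1 lands with bottom-row=1; cleared 0 line(s) (total 0); column heights now [0 2 3 3 2], max=3
Drop 3: J rot3 at col 3 lands with bottom-row=3; cleared 0 line(s) (total 0); column heights now [0 2 3 4 6], max=6
Drop 4: O rot0 at col 3 lands with bottom-row=6; cleared 0 line(s) (total 0); column heights now [0 2 3 8 8], max=8
Drop 5: L rot1 at col 1 lands with bottom-row=3; cleared 0 line(s) (total 0); column heights now [0 6 4 8 8], max=8
Drop 6: T rot3 at col 3 lands with bottom-row=8; cleared 0 line(s) (total 0); column heights now [0 6 4 10 11], max=11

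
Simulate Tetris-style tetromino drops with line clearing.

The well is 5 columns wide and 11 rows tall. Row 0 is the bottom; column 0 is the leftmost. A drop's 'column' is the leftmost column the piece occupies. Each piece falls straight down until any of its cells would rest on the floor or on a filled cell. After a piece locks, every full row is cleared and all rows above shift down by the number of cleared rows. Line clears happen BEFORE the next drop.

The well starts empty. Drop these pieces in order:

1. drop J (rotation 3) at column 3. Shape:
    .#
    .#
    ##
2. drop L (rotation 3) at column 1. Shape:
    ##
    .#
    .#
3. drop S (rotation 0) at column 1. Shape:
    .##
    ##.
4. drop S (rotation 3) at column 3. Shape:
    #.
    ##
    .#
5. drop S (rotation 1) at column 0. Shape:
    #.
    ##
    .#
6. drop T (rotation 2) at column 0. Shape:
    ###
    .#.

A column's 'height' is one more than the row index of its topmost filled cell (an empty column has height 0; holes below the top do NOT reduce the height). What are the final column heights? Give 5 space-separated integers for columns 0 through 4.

Answer: 8 8 8 7 6

Derivation:
Drop 1: J rot3 at col 3 lands with bottom-row=0; cleared 0 line(s) (total 0); column heights now [0 0 0 1 3], max=3
Drop 2: L rot3 at col 1 lands with bottom-row=0; cleared 0 line(s) (total 0); column heights now [0 3 3 1 3], max=3
Drop 3: S rot0 at col 1 lands with bottom-row=3; cleared 0 line(s) (total 0); column heights now [0 4 5 5 3], max=5
Drop 4: S rot3 at col 3 lands with bottom-row=4; cleared 0 line(s) (total 0); column heights now [0 4 5 7 6], max=7
Drop 5: S rot1 at col 0 lands with bottom-row=4; cleared 0 line(s) (total 0); column heights now [7 6 5 7 6], max=7
Drop 6: T rot2 at col 0 lands with bottom-row=6; cleared 0 line(s) (total 0); column heights now [8 8 8 7 6], max=8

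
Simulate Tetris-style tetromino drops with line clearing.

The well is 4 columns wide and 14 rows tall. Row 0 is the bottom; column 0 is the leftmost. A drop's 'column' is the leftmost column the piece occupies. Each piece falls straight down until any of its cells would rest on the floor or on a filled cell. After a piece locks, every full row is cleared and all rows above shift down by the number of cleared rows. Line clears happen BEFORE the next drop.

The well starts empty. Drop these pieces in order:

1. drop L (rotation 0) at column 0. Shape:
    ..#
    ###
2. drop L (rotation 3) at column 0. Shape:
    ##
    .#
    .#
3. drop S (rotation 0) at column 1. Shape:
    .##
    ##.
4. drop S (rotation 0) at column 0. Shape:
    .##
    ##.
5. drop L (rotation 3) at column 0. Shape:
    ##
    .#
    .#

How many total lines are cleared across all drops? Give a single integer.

Drop 1: L rot0 at col 0 lands with bottom-row=0; cleared 0 line(s) (total 0); column heights now [1 1 2 0], max=2
Drop 2: L rot3 at col 0 lands with bottom-row=1; cleared 0 line(s) (total 0); column heights now [4 4 2 0], max=4
Drop 3: S rot0 at col 1 lands with bottom-row=4; cleared 0 line(s) (total 0); column heights now [4 5 6 6], max=6
Drop 4: S rot0 at col 0 lands with bottom-row=5; cleared 1 line(s) (total 1); column heights now [4 6 6 0], max=6
Drop 5: L rot3 at col 0 lands with bottom-row=6; cleared 0 line(s) (total 1); column heights now [9 9 6 0], max=9

Answer: 1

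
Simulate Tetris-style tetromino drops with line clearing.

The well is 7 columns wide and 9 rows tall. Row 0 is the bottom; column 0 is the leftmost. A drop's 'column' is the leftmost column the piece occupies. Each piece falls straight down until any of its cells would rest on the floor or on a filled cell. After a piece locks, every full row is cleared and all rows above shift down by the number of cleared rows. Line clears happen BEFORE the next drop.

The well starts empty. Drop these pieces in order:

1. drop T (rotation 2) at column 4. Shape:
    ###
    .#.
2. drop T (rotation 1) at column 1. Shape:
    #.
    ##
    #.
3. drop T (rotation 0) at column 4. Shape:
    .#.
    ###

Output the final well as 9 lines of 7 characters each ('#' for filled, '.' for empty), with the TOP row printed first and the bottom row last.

Answer: .......
.......
.......
.......
.......
.....#.
.#..###
.##.###
.#...#.

Derivation:
Drop 1: T rot2 at col 4 lands with bottom-row=0; cleared 0 line(s) (total 0); column heights now [0 0 0 0 2 2 2], max=2
Drop 2: T rot1 at col 1 lands with bottom-row=0; cleared 0 line(s) (total 0); column heights now [0 3 2 0 2 2 2], max=3
Drop 3: T rot0 at col 4 lands with bottom-row=2; cleared 0 line(s) (total 0); column heights now [0 3 2 0 3 4 3], max=4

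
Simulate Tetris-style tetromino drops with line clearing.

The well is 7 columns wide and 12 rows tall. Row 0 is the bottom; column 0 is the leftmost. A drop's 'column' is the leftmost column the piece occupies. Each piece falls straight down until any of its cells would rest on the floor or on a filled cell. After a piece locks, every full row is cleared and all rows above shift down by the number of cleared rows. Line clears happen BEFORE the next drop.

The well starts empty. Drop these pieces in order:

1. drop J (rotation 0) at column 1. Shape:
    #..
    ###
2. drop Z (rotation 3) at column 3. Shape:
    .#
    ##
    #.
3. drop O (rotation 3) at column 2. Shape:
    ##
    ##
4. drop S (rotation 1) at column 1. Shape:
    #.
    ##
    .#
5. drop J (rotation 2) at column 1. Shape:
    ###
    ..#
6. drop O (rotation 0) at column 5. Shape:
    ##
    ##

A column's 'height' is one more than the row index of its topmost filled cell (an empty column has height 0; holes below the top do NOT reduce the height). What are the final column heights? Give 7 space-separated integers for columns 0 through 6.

Drop 1: J rot0 at col 1 lands with bottom-row=0; cleared 0 line(s) (total 0); column heights now [0 2 1 1 0 0 0], max=2
Drop 2: Z rot3 at col 3 lands with bottom-row=1; cleared 0 line(s) (total 0); column heights now [0 2 1 3 4 0 0], max=4
Drop 3: O rot3 at col 2 lands with bottom-row=3; cleared 0 line(s) (total 0); column heights now [0 2 5 5 4 0 0], max=5
Drop 4: S rot1 at col 1 lands with bottom-row=5; cleared 0 line(s) (total 0); column heights now [0 8 7 5 4 0 0], max=8
Drop 5: J rot2 at col 1 lands with bottom-row=7; cleared 0 line(s) (total 0); column heights now [0 9 9 9 4 0 0], max=9
Drop 6: O rot0 at col 5 lands with bottom-row=0; cleared 0 line(s) (total 0); column heights now [0 9 9 9 4 2 2], max=9

Answer: 0 9 9 9 4 2 2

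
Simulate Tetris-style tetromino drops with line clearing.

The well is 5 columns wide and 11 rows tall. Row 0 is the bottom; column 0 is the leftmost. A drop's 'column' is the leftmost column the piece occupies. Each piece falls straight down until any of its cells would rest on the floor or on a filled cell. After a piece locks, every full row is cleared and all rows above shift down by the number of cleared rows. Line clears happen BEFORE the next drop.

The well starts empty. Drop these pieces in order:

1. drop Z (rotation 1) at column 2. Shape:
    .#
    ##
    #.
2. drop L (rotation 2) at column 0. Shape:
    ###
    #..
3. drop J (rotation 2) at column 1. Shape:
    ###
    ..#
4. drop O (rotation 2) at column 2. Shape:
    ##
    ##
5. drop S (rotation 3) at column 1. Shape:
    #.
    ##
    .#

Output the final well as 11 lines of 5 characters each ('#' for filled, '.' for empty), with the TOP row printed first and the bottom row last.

Answer: .....
.#...
.##..
..#..
..##.
..##.
.###.
...#.
####.
#.##.
..#..

Derivation:
Drop 1: Z rot1 at col 2 lands with bottom-row=0; cleared 0 line(s) (total 0); column heights now [0 0 2 3 0], max=3
Drop 2: L rot2 at col 0 lands with bottom-row=1; cleared 0 line(s) (total 0); column heights now [3 3 3 3 0], max=3
Drop 3: J rot2 at col 1 lands with bottom-row=3; cleared 0 line(s) (total 0); column heights now [3 5 5 5 0], max=5
Drop 4: O rot2 at col 2 lands with bottom-row=5; cleared 0 line(s) (total 0); column heights now [3 5 7 7 0], max=7
Drop 5: S rot3 at col 1 lands with bottom-row=7; cleared 0 line(s) (total 0); column heights now [3 10 9 7 0], max=10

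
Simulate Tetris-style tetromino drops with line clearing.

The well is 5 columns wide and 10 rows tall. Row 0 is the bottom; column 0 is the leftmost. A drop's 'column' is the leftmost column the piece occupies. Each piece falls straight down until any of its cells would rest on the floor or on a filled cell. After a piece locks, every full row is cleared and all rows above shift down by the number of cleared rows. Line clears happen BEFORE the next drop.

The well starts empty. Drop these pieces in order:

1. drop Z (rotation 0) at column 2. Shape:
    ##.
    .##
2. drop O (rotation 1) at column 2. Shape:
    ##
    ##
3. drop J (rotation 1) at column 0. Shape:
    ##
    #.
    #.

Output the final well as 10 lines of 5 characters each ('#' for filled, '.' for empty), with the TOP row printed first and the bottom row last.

Answer: .....
.....
.....
.....
.....
.....
..##.
####.
#.##.
#..##

Derivation:
Drop 1: Z rot0 at col 2 lands with bottom-row=0; cleared 0 line(s) (total 0); column heights now [0 0 2 2 1], max=2
Drop 2: O rot1 at col 2 lands with bottom-row=2; cleared 0 line(s) (total 0); column heights now [0 0 4 4 1], max=4
Drop 3: J rot1 at col 0 lands with bottom-row=0; cleared 0 line(s) (total 0); column heights now [3 3 4 4 1], max=4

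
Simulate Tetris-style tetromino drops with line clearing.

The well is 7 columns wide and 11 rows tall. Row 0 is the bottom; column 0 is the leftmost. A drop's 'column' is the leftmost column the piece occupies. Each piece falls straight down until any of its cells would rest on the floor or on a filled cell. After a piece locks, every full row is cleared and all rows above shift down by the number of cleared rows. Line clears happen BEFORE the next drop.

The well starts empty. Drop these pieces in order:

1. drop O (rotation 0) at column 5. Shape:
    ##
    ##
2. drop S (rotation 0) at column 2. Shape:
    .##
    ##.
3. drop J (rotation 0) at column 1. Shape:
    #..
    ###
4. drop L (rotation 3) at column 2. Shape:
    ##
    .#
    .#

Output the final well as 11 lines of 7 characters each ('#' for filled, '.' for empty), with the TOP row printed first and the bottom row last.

Drop 1: O rot0 at col 5 lands with bottom-row=0; cleared 0 line(s) (total 0); column heights now [0 0 0 0 0 2 2], max=2
Drop 2: S rot0 at col 2 lands with bottom-row=0; cleared 0 line(s) (total 0); column heights now [0 0 1 2 2 2 2], max=2
Drop 3: J rot0 at col 1 lands with bottom-row=2; cleared 0 line(s) (total 0); column heights now [0 4 3 3 2 2 2], max=4
Drop 4: L rot3 at col 2 lands with bottom-row=3; cleared 0 line(s) (total 0); column heights now [0 4 6 6 2 2 2], max=6

Answer: .......
.......
.......
.......
.......
..##...
...#...
.#.#...
.###...
...####
..##.##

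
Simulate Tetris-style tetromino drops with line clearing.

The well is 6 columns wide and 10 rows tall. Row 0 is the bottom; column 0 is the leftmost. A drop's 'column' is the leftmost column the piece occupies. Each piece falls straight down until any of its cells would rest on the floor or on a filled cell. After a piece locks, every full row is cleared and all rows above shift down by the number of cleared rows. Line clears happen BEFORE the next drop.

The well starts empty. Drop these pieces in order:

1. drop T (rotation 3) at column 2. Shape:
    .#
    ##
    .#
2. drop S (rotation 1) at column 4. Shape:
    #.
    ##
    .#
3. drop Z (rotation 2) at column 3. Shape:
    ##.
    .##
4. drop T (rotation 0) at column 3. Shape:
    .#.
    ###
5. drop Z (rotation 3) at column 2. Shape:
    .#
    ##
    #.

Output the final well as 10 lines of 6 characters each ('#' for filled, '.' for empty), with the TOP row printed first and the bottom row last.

Answer: ......
......
...#..
..###.
..####
...##.
....##
...##.
..####
...#.#

Derivation:
Drop 1: T rot3 at col 2 lands with bottom-row=0; cleared 0 line(s) (total 0); column heights now [0 0 2 3 0 0], max=3
Drop 2: S rot1 at col 4 lands with bottom-row=0; cleared 0 line(s) (total 0); column heights now [0 0 2 3 3 2], max=3
Drop 3: Z rot2 at col 3 lands with bottom-row=3; cleared 0 line(s) (total 0); column heights now [0 0 2 5 5 4], max=5
Drop 4: T rot0 at col 3 lands with bottom-row=5; cleared 0 line(s) (total 0); column heights now [0 0 2 6 7 6], max=7
Drop 5: Z rot3 at col 2 lands with bottom-row=5; cleared 0 line(s) (total 0); column heights now [0 0 7 8 7 6], max=8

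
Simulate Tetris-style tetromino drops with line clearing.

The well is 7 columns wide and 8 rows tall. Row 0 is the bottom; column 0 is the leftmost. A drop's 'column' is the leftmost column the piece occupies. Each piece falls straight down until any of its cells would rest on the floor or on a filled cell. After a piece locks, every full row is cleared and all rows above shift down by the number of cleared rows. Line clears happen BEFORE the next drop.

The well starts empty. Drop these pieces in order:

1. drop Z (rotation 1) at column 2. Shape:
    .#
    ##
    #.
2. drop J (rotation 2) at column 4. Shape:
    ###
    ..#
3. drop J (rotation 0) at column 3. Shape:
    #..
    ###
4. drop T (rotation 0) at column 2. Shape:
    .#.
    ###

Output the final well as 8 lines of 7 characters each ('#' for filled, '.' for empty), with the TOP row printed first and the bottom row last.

Answer: .......
...#...
..###..
...#...
...###.
...#...
..#####
..#...#

Derivation:
Drop 1: Z rot1 at col 2 lands with bottom-row=0; cleared 0 line(s) (total 0); column heights now [0 0 2 3 0 0 0], max=3
Drop 2: J rot2 at col 4 lands with bottom-row=0; cleared 0 line(s) (total 0); column heights now [0 0 2 3 2 2 2], max=3
Drop 3: J rot0 at col 3 lands with bottom-row=3; cleared 0 line(s) (total 0); column heights now [0 0 2 5 4 4 2], max=5
Drop 4: T rot0 at col 2 lands with bottom-row=5; cleared 0 line(s) (total 0); column heights now [0 0 6 7 6 4 2], max=7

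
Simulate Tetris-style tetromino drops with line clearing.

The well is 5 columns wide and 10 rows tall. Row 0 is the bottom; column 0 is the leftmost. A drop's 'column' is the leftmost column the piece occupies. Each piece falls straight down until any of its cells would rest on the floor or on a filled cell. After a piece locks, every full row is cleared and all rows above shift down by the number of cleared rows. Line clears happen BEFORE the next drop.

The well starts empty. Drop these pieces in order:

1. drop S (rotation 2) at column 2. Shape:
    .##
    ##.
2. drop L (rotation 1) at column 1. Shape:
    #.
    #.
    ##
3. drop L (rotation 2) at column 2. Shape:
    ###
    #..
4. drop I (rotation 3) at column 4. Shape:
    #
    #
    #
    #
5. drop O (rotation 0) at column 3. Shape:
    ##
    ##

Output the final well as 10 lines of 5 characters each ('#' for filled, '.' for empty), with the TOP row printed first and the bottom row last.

Drop 1: S rot2 at col 2 lands with bottom-row=0; cleared 0 line(s) (total 0); column heights now [0 0 1 2 2], max=2
Drop 2: L rot1 at col 1 lands with bottom-row=1; cleared 0 line(s) (total 0); column heights now [0 4 2 2 2], max=4
Drop 3: L rot2 at col 2 lands with bottom-row=2; cleared 0 line(s) (total 0); column heights now [0 4 4 4 4], max=4
Drop 4: I rot3 at col 4 lands with bottom-row=4; cleared 0 line(s) (total 0); column heights now [0 4 4 4 8], max=8
Drop 5: O rot0 at col 3 lands with bottom-row=8; cleared 0 line(s) (total 0); column heights now [0 4 4 10 10], max=10

Answer: ...##
...##
....#
....#
....#
....#
.####
.##..
.####
..##.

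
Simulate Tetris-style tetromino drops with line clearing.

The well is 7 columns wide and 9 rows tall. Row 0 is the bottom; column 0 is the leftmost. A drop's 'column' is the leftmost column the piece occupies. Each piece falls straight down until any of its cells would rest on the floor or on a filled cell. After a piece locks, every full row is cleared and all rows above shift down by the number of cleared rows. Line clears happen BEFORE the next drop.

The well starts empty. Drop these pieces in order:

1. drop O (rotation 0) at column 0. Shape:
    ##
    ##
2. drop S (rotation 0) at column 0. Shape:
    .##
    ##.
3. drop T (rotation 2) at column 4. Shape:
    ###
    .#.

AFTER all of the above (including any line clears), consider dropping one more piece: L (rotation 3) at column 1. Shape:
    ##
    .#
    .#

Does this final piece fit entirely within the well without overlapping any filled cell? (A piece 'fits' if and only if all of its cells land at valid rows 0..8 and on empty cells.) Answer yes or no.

Drop 1: O rot0 at col 0 lands with bottom-row=0; cleared 0 line(s) (total 0); column heights now [2 2 0 0 0 0 0], max=2
Drop 2: S rot0 at col 0 lands with bottom-row=2; cleared 0 line(s) (total 0); column heights now [3 4 4 0 0 0 0], max=4
Drop 3: T rot2 at col 4 lands with bottom-row=0; cleared 0 line(s) (total 0); column heights now [3 4 4 0 2 2 2], max=4
Test piece L rot3 at col 1 (width 2): heights before test = [3 4 4 0 2 2 2]; fits = True

Answer: yes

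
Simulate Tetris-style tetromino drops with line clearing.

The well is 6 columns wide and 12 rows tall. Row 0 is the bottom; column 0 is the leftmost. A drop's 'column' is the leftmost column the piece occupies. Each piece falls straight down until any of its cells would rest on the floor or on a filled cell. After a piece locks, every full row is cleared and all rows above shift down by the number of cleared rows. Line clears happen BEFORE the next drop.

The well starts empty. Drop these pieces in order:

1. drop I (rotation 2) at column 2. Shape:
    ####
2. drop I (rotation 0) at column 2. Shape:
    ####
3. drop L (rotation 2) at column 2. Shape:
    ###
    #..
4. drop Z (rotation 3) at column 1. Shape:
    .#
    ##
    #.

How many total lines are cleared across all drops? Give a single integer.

Drop 1: I rot2 at col 2 lands with bottom-row=0; cleared 0 line(s) (total 0); column heights now [0 0 1 1 1 1], max=1
Drop 2: I rot0 at col 2 lands with bottom-row=1; cleared 0 line(s) (total 0); column heights now [0 0 2 2 2 2], max=2
Drop 3: L rot2 at col 2 lands with bottom-row=2; cleared 0 line(s) (total 0); column heights now [0 0 4 4 4 2], max=4
Drop 4: Z rot3 at col 1 lands with bottom-row=3; cleared 0 line(s) (total 0); column heights now [0 5 6 4 4 2], max=6

Answer: 0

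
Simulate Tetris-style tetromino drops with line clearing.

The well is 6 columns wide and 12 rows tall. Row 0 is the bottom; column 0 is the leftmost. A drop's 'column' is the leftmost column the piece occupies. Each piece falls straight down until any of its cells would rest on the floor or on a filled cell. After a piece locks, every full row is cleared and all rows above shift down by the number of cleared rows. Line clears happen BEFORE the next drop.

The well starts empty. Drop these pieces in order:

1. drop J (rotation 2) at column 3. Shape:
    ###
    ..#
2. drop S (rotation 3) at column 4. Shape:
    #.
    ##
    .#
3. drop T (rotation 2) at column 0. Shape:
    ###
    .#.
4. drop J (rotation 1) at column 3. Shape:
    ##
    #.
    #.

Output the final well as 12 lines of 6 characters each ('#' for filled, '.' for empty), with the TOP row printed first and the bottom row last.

Drop 1: J rot2 at col 3 lands with bottom-row=0; cleared 0 line(s) (total 0); column heights now [0 0 0 2 2 2], max=2
Drop 2: S rot3 at col 4 lands with bottom-row=2; cleared 0 line(s) (total 0); column heights now [0 0 0 2 5 4], max=5
Drop 3: T rot2 at col 0 lands with bottom-row=0; cleared 1 line(s) (total 1); column heights now [0 1 0 0 4 3], max=4
Drop 4: J rot1 at col 3 lands with bottom-row=2; cleared 0 line(s) (total 1); column heights now [0 1 0 5 5 3], max=5

Answer: ......
......
......
......
......
......
......
...##.
...##.
...###
.....#
.#...#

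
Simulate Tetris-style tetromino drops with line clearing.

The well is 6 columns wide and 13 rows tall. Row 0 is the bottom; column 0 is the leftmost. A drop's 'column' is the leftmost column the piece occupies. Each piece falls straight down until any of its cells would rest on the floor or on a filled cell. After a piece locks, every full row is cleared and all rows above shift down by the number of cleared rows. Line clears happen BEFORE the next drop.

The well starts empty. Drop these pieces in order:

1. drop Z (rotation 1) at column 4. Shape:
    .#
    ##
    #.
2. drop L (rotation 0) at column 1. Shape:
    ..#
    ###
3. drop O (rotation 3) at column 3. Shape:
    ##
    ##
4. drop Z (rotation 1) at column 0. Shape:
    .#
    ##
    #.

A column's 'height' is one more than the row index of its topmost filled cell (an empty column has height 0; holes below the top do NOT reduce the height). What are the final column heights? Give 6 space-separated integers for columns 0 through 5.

Answer: 2 3 1 4 4 3

Derivation:
Drop 1: Z rot1 at col 4 lands with bottom-row=0; cleared 0 line(s) (total 0); column heights now [0 0 0 0 2 3], max=3
Drop 2: L rot0 at col 1 lands with bottom-row=0; cleared 0 line(s) (total 0); column heights now [0 1 1 2 2 3], max=3
Drop 3: O rot3 at col 3 lands with bottom-row=2; cleared 0 line(s) (total 0); column heights now [0 1 1 4 4 3], max=4
Drop 4: Z rot1 at col 0 lands with bottom-row=0; cleared 0 line(s) (total 0); column heights now [2 3 1 4 4 3], max=4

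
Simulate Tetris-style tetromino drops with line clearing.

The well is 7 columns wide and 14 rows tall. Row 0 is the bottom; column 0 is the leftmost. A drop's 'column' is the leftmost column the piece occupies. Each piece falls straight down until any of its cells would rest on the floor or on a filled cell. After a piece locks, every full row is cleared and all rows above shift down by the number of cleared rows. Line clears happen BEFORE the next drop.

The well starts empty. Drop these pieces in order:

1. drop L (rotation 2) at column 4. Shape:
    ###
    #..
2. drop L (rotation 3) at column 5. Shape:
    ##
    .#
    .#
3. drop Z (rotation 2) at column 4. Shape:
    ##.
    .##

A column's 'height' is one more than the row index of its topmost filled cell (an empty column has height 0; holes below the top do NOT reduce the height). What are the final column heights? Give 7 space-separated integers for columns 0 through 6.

Answer: 0 0 0 0 7 7 6

Derivation:
Drop 1: L rot2 at col 4 lands with bottom-row=0; cleared 0 line(s) (total 0); column heights now [0 0 0 0 2 2 2], max=2
Drop 2: L rot3 at col 5 lands with bottom-row=2; cleared 0 line(s) (total 0); column heights now [0 0 0 0 2 5 5], max=5
Drop 3: Z rot2 at col 4 lands with bottom-row=5; cleared 0 line(s) (total 0); column heights now [0 0 0 0 7 7 6], max=7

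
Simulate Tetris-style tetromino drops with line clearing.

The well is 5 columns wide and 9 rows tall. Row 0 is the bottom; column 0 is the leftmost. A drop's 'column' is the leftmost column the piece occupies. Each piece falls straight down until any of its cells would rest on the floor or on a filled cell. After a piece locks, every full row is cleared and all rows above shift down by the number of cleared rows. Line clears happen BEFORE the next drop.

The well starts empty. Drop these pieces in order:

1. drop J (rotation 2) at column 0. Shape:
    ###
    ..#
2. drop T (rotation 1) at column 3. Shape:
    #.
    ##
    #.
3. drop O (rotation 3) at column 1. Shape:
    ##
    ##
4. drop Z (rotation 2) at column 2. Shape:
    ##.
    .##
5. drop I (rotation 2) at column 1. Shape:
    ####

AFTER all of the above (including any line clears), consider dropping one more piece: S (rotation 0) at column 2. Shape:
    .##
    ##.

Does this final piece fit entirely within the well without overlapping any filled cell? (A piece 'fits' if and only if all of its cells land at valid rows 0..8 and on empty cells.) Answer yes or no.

Answer: yes

Derivation:
Drop 1: J rot2 at col 0 lands with bottom-row=0; cleared 0 line(s) (total 0); column heights now [2 2 2 0 0], max=2
Drop 2: T rot1 at col 3 lands with bottom-row=0; cleared 1 line(s) (total 1); column heights now [0 0 1 2 0], max=2
Drop 3: O rot3 at col 1 lands with bottom-row=1; cleared 0 line(s) (total 1); column heights now [0 3 3 2 0], max=3
Drop 4: Z rot2 at col 2 lands with bottom-row=2; cleared 0 line(s) (total 1); column heights now [0 3 4 4 3], max=4
Drop 5: I rot2 at col 1 lands with bottom-row=4; cleared 0 line(s) (total 1); column heights now [0 5 5 5 5], max=5
Test piece S rot0 at col 2 (width 3): heights before test = [0 5 5 5 5]; fits = True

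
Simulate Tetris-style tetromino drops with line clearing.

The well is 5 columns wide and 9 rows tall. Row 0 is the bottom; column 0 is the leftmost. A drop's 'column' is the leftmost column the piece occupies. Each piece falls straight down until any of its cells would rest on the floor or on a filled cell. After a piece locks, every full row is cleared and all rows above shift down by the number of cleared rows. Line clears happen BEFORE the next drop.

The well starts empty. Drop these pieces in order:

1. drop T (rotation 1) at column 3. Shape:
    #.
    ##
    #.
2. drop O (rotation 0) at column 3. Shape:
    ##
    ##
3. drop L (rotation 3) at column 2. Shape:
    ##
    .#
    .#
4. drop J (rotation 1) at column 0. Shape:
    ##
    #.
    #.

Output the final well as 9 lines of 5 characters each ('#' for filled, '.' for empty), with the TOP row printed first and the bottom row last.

Drop 1: T rot1 at col 3 lands with bottom-row=0; cleared 0 line(s) (total 0); column heights now [0 0 0 3 2], max=3
Drop 2: O rot0 at col 3 lands with bottom-row=3; cleared 0 line(s) (total 0); column heights now [0 0 0 5 5], max=5
Drop 3: L rot3 at col 2 lands with bottom-row=5; cleared 0 line(s) (total 0); column heights now [0 0 8 8 5], max=8
Drop 4: J rot1 at col 0 lands with bottom-row=0; cleared 0 line(s) (total 0); column heights now [3 3 8 8 5], max=8

Answer: .....
..##.
...#.
...#.
...##
...##
##.#.
#..##
#..#.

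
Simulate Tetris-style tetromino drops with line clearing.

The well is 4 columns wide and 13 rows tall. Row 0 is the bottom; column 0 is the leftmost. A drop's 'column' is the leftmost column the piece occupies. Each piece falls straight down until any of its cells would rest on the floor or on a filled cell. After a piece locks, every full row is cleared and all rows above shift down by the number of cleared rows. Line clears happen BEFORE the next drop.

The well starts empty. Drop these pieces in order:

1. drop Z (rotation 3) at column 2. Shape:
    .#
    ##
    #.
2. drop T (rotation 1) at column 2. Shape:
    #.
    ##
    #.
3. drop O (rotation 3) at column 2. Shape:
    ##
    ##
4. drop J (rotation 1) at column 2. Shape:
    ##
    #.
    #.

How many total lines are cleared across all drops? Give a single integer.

Drop 1: Z rot3 at col 2 lands with bottom-row=0; cleared 0 line(s) (total 0); column heights now [0 0 2 3], max=3
Drop 2: T rot1 at col 2 lands with bottom-row=2; cleared 0 line(s) (total 0); column heights now [0 0 5 4], max=5
Drop 3: O rot3 at col 2 lands with bottom-row=5; cleared 0 line(s) (total 0); column heights now [0 0 7 7], max=7
Drop 4: J rot1 at col 2 lands with bottom-row=7; cleared 0 line(s) (total 0); column heights now [0 0 10 10], max=10

Answer: 0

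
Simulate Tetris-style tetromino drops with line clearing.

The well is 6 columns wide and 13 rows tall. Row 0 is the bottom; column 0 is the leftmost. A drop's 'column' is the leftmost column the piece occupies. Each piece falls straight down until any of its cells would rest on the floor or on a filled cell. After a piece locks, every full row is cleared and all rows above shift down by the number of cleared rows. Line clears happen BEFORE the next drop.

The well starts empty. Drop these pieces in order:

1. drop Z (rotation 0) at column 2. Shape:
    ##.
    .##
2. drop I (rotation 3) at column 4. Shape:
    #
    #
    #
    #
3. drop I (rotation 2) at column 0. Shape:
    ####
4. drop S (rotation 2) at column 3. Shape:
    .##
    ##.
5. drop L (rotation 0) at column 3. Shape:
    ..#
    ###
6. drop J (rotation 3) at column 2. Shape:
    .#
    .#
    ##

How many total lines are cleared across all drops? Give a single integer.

Answer: 0

Derivation:
Drop 1: Z rot0 at col 2 lands with bottom-row=0; cleared 0 line(s) (total 0); column heights now [0 0 2 2 1 0], max=2
Drop 2: I rot3 at col 4 lands with bottom-row=1; cleared 0 line(s) (total 0); column heights now [0 0 2 2 5 0], max=5
Drop 3: I rot2 at col 0 lands with bottom-row=2; cleared 0 line(s) (total 0); column heights now [3 3 3 3 5 0], max=5
Drop 4: S rot2 at col 3 lands with bottom-row=5; cleared 0 line(s) (total 0); column heights now [3 3 3 6 7 7], max=7
Drop 5: L rot0 at col 3 lands with bottom-row=7; cleared 0 line(s) (total 0); column heights now [3 3 3 8 8 9], max=9
Drop 6: J rot3 at col 2 lands with bottom-row=8; cleared 0 line(s) (total 0); column heights now [3 3 9 11 8 9], max=11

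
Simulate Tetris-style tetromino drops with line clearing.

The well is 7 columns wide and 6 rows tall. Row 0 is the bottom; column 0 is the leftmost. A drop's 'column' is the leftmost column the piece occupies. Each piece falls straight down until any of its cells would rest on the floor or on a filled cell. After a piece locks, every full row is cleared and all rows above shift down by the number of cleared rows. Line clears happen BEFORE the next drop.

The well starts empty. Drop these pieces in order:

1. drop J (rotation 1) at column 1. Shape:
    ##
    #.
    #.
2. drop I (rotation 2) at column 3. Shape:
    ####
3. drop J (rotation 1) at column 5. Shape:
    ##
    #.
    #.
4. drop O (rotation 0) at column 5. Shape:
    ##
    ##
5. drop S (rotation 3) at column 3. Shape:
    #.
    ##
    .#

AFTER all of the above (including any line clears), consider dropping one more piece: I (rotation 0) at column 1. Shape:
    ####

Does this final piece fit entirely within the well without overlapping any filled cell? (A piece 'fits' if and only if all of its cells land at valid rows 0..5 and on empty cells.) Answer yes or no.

Answer: yes

Derivation:
Drop 1: J rot1 at col 1 lands with bottom-row=0; cleared 0 line(s) (total 0); column heights now [0 3 3 0 0 0 0], max=3
Drop 2: I rot2 at col 3 lands with bottom-row=0; cleared 0 line(s) (total 0); column heights now [0 3 3 1 1 1 1], max=3
Drop 3: J rot1 at col 5 lands with bottom-row=1; cleared 0 line(s) (total 0); column heights now [0 3 3 1 1 4 4], max=4
Drop 4: O rot0 at col 5 lands with bottom-row=4; cleared 0 line(s) (total 0); column heights now [0 3 3 1 1 6 6], max=6
Drop 5: S rot3 at col 3 lands with bottom-row=1; cleared 0 line(s) (total 0); column heights now [0 3 3 4 3 6 6], max=6
Test piece I rot0 at col 1 (width 4): heights before test = [0 3 3 4 3 6 6]; fits = True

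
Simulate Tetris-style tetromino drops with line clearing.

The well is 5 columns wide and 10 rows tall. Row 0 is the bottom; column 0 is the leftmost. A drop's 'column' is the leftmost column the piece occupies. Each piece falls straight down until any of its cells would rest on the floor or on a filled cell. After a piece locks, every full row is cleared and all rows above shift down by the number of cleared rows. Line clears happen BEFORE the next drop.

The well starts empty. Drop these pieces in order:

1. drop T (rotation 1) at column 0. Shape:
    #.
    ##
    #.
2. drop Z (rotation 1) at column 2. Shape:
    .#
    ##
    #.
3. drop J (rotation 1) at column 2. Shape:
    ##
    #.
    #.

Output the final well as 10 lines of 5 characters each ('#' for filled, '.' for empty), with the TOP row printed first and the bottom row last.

Drop 1: T rot1 at col 0 lands with bottom-row=0; cleared 0 line(s) (total 0); column heights now [3 2 0 0 0], max=3
Drop 2: Z rot1 at col 2 lands with bottom-row=0; cleared 0 line(s) (total 0); column heights now [3 2 2 3 0], max=3
Drop 3: J rot1 at col 2 lands with bottom-row=2; cleared 0 line(s) (total 0); column heights now [3 2 5 5 0], max=5

Answer: .....
.....
.....
.....
.....
..##.
..#..
#.##.
####.
#.#..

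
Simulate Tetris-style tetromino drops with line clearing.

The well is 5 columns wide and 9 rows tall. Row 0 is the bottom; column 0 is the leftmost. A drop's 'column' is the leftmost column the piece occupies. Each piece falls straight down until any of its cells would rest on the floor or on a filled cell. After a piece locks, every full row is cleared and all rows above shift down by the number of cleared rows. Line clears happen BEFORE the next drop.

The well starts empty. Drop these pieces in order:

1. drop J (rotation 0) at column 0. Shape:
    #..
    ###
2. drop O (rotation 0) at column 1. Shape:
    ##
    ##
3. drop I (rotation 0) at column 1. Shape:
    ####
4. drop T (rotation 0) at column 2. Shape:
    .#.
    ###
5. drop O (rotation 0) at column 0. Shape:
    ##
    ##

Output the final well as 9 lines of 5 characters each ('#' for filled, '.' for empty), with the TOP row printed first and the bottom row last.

Drop 1: J rot0 at col 0 lands with bottom-row=0; cleared 0 line(s) (total 0); column heights now [2 1 1 0 0], max=2
Drop 2: O rot0 at col 1 lands with bottom-row=1; cleared 0 line(s) (total 0); column heights now [2 3 3 0 0], max=3
Drop 3: I rot0 at col 1 lands with bottom-row=3; cleared 0 line(s) (total 0); column heights now [2 4 4 4 4], max=4
Drop 4: T rot0 at col 2 lands with bottom-row=4; cleared 0 line(s) (total 0); column heights now [2 4 5 6 5], max=6
Drop 5: O rot0 at col 0 lands with bottom-row=4; cleared 1 line(s) (total 1); column heights now [5 5 4 5 4], max=5

Answer: .....
.....
.....
.....
##.#.
.####
.##..
###..
###..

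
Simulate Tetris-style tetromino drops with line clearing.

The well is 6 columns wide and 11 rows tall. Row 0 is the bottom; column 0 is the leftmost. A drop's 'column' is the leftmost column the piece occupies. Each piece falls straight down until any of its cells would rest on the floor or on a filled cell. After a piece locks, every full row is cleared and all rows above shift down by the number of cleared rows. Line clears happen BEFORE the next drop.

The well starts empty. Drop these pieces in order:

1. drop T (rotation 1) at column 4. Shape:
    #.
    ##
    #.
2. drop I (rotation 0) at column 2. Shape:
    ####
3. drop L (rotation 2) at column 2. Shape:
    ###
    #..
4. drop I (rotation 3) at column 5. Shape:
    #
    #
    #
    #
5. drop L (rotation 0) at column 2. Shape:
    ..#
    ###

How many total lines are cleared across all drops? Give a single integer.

Drop 1: T rot1 at col 4 lands with bottom-row=0; cleared 0 line(s) (total 0); column heights now [0 0 0 0 3 2], max=3
Drop 2: I rot0 at col 2 lands with bottom-row=3; cleared 0 line(s) (total 0); column heights now [0 0 4 4 4 4], max=4
Drop 3: L rot2 at col 2 lands with bottom-row=4; cleared 0 line(s) (total 0); column heights now [0 0 6 6 6 4], max=6
Drop 4: I rot3 at col 5 lands with bottom-row=4; cleared 0 line(s) (total 0); column heights now [0 0 6 6 6 8], max=8
Drop 5: L rot0 at col 2 lands with bottom-row=6; cleared 0 line(s) (total 0); column heights now [0 0 7 7 8 8], max=8

Answer: 0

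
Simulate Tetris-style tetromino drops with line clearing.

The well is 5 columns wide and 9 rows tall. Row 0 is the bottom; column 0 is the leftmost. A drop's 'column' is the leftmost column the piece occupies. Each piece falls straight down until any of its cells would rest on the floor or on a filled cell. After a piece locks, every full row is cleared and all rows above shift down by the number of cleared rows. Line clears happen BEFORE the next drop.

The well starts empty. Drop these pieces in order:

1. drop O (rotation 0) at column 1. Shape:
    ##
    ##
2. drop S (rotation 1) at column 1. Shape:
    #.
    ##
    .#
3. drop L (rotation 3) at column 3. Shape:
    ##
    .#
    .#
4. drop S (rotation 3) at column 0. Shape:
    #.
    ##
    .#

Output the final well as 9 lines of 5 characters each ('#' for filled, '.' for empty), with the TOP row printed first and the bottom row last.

Answer: .....
#....
##...
.#...
.#...
.##..
..###
.##.#
.##.#

Derivation:
Drop 1: O rot0 at col 1 lands with bottom-row=0; cleared 0 line(s) (total 0); column heights now [0 2 2 0 0], max=2
Drop 2: S rot1 at col 1 lands with bottom-row=2; cleared 0 line(s) (total 0); column heights now [0 5 4 0 0], max=5
Drop 3: L rot3 at col 3 lands with bottom-row=0; cleared 0 line(s) (total 0); column heights now [0 5 4 3 3], max=5
Drop 4: S rot3 at col 0 lands with bottom-row=5; cleared 0 line(s) (total 0); column heights now [8 7 4 3 3], max=8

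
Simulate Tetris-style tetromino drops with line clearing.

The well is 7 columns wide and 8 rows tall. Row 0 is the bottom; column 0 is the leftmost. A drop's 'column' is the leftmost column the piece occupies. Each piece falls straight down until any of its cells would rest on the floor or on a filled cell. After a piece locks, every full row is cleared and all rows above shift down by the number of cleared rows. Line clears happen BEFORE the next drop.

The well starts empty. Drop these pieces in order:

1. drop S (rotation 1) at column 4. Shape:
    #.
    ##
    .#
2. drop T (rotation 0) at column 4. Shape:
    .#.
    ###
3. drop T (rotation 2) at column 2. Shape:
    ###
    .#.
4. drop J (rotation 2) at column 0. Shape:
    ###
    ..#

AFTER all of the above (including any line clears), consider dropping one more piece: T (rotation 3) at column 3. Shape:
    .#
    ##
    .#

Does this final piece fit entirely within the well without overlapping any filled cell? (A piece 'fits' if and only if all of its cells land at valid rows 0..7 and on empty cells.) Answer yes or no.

Drop 1: S rot1 at col 4 lands with bottom-row=0; cleared 0 line(s) (total 0); column heights now [0 0 0 0 3 2 0], max=3
Drop 2: T rot0 at col 4 lands with bottom-row=3; cleared 0 line(s) (total 0); column heights now [0 0 0 0 4 5 4], max=5
Drop 3: T rot2 at col 2 lands with bottom-row=3; cleared 0 line(s) (total 0); column heights now [0 0 5 5 5 5 4], max=5
Drop 4: J rot2 at col 0 lands with bottom-row=5; cleared 0 line(s) (total 0); column heights now [7 7 7 5 5 5 4], max=7
Test piece T rot3 at col 3 (width 2): heights before test = [7 7 7 5 5 5 4]; fits = True

Answer: yes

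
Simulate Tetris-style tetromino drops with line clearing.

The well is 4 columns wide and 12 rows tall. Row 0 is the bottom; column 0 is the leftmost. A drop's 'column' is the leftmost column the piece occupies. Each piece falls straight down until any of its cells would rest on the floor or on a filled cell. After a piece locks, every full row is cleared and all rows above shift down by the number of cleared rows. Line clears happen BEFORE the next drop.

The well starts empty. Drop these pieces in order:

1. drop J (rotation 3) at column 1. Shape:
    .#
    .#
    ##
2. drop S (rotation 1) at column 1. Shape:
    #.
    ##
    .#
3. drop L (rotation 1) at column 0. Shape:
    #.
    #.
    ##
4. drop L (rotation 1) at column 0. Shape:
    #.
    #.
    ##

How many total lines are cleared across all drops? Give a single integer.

Answer: 0

Derivation:
Drop 1: J rot3 at col 1 lands with bottom-row=0; cleared 0 line(s) (total 0); column heights now [0 1 3 0], max=3
Drop 2: S rot1 at col 1 lands with bottom-row=3; cleared 0 line(s) (total 0); column heights now [0 6 5 0], max=6
Drop 3: L rot1 at col 0 lands with bottom-row=6; cleared 0 line(s) (total 0); column heights now [9 7 5 0], max=9
Drop 4: L rot1 at col 0 lands with bottom-row=9; cleared 0 line(s) (total 0); column heights now [12 10 5 0], max=12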